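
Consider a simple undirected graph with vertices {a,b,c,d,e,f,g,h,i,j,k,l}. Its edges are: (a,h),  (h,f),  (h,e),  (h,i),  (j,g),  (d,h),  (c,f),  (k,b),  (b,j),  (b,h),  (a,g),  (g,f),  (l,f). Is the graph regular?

Degrees: a:2, b:3, c:1, d:1, e:1, f:4, g:3, h:6, i:1, j:2, k:1, l:1
Degrees are not all equal (e.g. deg(c)=1 but deg(h)=6); not regular.

No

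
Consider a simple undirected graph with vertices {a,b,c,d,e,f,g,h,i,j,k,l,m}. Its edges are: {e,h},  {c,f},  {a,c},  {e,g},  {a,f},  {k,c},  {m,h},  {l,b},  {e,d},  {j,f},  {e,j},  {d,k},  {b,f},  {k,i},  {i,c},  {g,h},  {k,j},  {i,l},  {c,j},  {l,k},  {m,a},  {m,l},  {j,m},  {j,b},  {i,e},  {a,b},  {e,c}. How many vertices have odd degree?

2

Degrees: a:4, b:4, c:6, d:2, e:6, f:4, g:2, h:3, i:4, j:6, k:5, l:4, m:4
Odd-degree vertices: h, k.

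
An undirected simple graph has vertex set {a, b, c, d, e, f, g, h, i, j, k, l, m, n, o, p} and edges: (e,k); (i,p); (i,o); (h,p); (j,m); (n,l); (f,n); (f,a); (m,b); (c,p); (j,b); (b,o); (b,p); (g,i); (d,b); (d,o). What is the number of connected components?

3

Component: {e, k}
Component: {a, f, l, n}
Component: {b, c, d, g, h, i, j, m, o, p}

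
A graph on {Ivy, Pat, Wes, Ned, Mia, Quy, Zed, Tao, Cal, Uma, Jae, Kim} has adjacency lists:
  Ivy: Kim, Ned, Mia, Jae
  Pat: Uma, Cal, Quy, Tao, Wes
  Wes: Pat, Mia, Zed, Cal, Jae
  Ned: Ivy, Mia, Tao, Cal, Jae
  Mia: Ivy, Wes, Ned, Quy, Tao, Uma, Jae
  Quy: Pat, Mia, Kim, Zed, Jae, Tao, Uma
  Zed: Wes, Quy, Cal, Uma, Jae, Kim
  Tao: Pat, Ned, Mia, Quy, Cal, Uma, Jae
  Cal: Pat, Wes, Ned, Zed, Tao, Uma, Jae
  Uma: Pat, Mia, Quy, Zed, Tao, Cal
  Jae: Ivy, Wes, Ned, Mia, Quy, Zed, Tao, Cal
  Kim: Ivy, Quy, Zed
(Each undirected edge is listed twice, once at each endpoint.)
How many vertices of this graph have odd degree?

8

Degrees: Ivy:4, Pat:5, Wes:5, Ned:5, Mia:7, Quy:7, Zed:6, Tao:7, Cal:7, Uma:6, Jae:8, Kim:3
Odd-degree vertices: Pat, Wes, Ned, Mia, Quy, Tao, Cal, Kim.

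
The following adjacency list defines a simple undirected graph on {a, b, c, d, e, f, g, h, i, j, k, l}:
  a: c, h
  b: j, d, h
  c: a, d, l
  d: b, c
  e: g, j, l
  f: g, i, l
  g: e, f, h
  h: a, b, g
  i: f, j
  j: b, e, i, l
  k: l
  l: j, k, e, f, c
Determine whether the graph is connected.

Starting from a and exploring outward reaches every vertex (a, h, c, b, g, l, d, j, f, e, k, i); the graph is connected.

Yes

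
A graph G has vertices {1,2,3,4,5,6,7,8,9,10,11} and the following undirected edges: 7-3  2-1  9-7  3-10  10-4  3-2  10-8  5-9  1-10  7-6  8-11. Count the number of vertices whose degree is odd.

Degrees: 1:2, 2:2, 3:3, 4:1, 5:1, 6:1, 7:3, 8:2, 9:2, 10:4, 11:1
Odd-degree vertices: 3, 4, 5, 6, 7, 11.

6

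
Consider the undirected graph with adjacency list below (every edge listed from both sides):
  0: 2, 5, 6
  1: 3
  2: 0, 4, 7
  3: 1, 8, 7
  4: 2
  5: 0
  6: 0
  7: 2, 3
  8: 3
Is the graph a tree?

|V| = 9, |E| = 8.
It is connected with exactly 8 edges, hence acyclic — it is a tree.

Yes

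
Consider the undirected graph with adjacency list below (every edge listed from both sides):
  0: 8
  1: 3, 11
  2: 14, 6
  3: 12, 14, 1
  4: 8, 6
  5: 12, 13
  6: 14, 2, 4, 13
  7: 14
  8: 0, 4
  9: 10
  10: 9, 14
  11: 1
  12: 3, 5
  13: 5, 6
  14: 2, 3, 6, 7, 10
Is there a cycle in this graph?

|V| = 15, |E| = 16, number of components = 1.
One cycle is 6-13-5-12-3-14-6.

Yes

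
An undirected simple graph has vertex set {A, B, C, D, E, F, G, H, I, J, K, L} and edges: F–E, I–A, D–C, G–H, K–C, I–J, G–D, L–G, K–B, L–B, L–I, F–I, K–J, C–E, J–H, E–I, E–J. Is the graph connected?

Yes

A breadth-first search from A visits A, I, L, J, E, F, B, G, H, K, C, D — all 12 vertices — so the graph is connected.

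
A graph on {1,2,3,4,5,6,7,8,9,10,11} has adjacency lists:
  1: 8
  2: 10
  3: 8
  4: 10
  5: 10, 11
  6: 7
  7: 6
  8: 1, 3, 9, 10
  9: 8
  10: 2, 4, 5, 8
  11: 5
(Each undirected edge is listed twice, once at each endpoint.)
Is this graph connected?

No

Component: {6, 7}
Component: {1, 2, 3, 4, 5, 8, 9, 10, 11}
There are 2 separate components, so the graph is not connected.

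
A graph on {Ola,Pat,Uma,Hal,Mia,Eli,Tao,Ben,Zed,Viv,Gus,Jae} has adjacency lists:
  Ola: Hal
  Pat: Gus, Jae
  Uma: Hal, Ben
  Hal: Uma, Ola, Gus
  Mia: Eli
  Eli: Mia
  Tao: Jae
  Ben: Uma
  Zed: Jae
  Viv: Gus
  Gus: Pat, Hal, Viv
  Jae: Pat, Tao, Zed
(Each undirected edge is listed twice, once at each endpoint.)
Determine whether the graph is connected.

No

Component: {Mia, Eli}
Component: {Ola, Pat, Uma, Hal, Tao, Ben, Zed, Viv, Gus, Jae}
No edge joins these 2 groups, so the graph is disconnected.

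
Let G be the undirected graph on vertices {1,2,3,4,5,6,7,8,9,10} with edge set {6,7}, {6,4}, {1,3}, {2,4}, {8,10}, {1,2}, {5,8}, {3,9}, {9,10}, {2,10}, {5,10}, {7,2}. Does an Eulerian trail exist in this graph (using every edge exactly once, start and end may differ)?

Degrees: 1:2, 2:4, 3:2, 4:2, 5:2, 6:2, 7:2, 8:2, 9:2, 10:4
Odd-degree vertices: none (0 total).
With 0 odd-degree vertices and all edges in one connected piece, an Eulerian trail exists.

Yes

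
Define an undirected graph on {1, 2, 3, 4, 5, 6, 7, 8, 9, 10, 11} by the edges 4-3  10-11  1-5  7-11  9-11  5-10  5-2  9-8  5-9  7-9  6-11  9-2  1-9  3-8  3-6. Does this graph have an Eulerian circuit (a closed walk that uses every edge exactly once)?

No

Degrees: 1:2, 2:2, 3:3, 4:1, 5:4, 6:2, 7:2, 8:2, 9:6, 10:2, 11:4
3, 4 have odd degree; an Eulerian circuit needs every degree to be even, so none exists.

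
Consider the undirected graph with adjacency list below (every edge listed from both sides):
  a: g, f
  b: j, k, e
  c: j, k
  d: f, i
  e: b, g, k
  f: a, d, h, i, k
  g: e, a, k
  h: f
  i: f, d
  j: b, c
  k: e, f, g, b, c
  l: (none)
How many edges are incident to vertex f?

5

Neighbors of f: a, d, h, i, k.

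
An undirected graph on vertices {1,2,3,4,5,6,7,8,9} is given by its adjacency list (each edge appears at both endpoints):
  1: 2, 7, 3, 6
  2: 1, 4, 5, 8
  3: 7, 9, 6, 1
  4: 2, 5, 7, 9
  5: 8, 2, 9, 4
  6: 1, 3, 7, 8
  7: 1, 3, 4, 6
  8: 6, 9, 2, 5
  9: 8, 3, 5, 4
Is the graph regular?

Yes

Degrees: 1:4, 2:4, 3:4, 4:4, 5:4, 6:4, 7:4, 8:4, 9:4
All degrees equal 4; the graph is regular.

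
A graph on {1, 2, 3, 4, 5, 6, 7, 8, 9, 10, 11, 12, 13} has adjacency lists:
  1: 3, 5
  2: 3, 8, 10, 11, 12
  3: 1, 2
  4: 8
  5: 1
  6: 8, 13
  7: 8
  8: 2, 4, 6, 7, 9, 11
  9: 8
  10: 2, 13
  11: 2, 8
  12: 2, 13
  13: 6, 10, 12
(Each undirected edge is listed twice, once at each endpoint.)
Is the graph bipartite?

The cycle 11-8-2-11 has length 3, which is odd, so the graph is not bipartite.

No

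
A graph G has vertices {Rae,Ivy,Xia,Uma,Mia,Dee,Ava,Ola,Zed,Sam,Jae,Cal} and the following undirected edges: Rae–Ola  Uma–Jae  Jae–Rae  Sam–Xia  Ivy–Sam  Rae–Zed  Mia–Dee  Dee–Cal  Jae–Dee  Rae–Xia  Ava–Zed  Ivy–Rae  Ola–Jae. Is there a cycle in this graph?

The graph has 12 vertices, 13 edges, and 1 connected component.
One cycle is Rae-Ola-Jae-Rae.

Yes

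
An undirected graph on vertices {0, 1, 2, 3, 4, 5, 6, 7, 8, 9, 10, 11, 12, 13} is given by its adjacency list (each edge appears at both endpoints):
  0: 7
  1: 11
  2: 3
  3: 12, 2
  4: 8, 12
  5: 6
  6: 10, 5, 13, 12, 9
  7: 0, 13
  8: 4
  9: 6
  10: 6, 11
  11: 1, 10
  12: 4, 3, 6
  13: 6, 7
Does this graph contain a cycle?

The graph has 14 vertices, 13 edges, and 1 connected component.
Since 13 = 14 - 1, the graph is a forest and contains no cycle.

No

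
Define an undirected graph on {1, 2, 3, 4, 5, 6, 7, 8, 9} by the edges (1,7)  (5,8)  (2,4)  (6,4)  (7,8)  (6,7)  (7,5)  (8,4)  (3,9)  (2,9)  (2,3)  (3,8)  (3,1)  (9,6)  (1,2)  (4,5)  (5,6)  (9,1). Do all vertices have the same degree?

Degrees: 1:4, 2:4, 3:4, 4:4, 5:4, 6:4, 7:4, 8:4, 9:4
All degrees equal 4; the graph is regular.

Yes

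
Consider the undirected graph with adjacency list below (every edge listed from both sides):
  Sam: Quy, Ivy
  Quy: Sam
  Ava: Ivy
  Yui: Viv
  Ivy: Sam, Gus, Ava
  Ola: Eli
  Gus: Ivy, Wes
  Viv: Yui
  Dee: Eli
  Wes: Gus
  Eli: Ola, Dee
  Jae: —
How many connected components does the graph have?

Component: {Jae}
Component: {Yui, Viv}
Component: {Ola, Dee, Eli}
Component: {Sam, Quy, Ava, Ivy, Gus, Wes}

4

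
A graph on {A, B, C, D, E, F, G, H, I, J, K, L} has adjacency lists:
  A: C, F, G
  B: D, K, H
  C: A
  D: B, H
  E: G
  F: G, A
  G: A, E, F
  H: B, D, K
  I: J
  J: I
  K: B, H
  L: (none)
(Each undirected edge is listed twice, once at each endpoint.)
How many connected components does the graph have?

Component: {L}
Component: {I, J}
Component: {B, D, H, K}
Component: {A, C, E, F, G}

4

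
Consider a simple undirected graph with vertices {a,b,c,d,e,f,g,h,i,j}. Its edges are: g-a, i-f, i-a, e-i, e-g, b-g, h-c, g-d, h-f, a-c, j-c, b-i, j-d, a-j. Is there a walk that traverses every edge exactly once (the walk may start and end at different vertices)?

Degrees: a:4, b:2, c:3, d:2, e:2, f:2, g:4, h:2, i:4, j:3
Odd-degree vertices: c, j (2 total).
With 2 odd-degree vertices and all edges in one connected piece, an Eulerian trail exists (from c to j).

Yes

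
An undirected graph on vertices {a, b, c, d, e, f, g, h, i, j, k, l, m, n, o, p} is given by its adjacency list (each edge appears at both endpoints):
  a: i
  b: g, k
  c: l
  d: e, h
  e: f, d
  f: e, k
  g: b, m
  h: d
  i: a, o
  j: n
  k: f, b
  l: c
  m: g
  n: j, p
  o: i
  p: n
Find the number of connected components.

4

Component: {c, l}
Component: {a, i, o}
Component: {j, n, p}
Component: {b, d, e, f, g, h, k, m}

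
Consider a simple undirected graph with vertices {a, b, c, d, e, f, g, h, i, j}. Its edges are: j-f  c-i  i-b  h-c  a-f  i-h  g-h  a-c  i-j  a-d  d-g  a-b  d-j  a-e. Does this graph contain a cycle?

Yes

The graph has 10 vertices, 14 edges, and 1 connected component.
Since 14 > 10 - 1, a cycle must exist; for instance a-d-g-h-c-i-b-a.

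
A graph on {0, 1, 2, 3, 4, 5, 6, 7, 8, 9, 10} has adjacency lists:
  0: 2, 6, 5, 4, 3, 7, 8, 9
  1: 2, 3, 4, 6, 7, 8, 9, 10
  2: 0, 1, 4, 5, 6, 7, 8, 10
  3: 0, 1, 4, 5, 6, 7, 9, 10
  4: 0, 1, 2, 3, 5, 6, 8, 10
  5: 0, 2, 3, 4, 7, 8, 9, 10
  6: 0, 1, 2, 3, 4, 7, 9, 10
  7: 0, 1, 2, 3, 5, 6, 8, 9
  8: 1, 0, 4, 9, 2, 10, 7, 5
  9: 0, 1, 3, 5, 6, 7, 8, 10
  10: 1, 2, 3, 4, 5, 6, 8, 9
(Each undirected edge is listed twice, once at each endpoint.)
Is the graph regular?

Degrees: 0:8, 1:8, 2:8, 3:8, 4:8, 5:8, 6:8, 7:8, 8:8, 9:8, 10:8
Every vertex has degree 8, so the graph is 8-regular.

Yes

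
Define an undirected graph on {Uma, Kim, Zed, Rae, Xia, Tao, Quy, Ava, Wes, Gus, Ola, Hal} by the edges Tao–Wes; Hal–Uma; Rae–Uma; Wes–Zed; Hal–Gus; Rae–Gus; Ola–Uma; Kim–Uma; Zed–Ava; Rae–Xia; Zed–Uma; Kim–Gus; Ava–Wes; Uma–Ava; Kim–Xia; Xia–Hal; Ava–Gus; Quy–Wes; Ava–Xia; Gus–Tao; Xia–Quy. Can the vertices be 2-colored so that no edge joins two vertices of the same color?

No

The cycle Uma-Zed-Ava-Uma has length 3, which is odd, so the graph is not bipartite.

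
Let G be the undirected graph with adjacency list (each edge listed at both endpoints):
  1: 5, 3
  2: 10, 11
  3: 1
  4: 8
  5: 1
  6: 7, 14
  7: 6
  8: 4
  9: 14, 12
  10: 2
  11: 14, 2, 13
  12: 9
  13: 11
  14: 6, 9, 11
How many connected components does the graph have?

Component: {4, 8}
Component: {1, 3, 5}
Component: {2, 6, 7, 9, 10, 11, 12, 13, 14}

3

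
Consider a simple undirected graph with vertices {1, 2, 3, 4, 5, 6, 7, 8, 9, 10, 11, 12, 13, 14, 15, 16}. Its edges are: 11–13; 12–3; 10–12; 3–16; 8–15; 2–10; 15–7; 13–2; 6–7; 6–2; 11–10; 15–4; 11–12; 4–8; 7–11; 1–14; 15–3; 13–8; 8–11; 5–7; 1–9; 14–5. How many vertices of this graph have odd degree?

Degrees: 1:2, 2:3, 3:3, 4:2, 5:2, 6:2, 7:4, 8:4, 9:1, 10:3, 11:5, 12:3, 13:3, 14:2, 15:4, 16:1
Odd-degree vertices: 2, 3, 9, 10, 11, 12, 13, 16.

8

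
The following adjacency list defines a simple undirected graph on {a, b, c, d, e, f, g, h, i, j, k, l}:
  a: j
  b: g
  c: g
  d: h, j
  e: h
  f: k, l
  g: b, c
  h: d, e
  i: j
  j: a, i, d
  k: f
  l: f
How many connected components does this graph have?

Component: {b, c, g}
Component: {f, k, l}
Component: {a, d, e, h, i, j}

3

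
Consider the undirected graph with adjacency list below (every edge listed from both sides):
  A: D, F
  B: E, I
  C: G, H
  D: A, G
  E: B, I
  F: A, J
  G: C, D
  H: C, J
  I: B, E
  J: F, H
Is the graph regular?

Degrees: A:2, B:2, C:2, D:2, E:2, F:2, G:2, H:2, I:2, J:2
All degrees equal 2; the graph is regular.

Yes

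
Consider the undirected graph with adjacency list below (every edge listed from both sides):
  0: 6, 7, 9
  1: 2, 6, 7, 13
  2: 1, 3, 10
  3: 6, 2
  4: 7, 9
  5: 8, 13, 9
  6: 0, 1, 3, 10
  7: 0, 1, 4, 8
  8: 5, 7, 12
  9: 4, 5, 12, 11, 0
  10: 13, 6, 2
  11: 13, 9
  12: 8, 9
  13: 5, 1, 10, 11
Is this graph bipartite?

The cycle 9-12-8-7-0-9 has length 5, which is odd, so the graph is not bipartite.

No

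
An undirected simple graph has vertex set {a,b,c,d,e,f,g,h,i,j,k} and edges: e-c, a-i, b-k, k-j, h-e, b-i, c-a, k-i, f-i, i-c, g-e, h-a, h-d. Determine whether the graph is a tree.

The graph has 11 vertices and 13 edges.
Connected but with 13 > 10 edges, so it has a cycle and is not a tree.

No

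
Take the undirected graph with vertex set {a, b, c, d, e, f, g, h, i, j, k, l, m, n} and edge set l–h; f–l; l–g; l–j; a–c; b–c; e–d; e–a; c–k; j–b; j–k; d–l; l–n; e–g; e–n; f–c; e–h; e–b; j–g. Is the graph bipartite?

The cycle g-j-l-g has length 3, which is odd, so the graph is not bipartite.

No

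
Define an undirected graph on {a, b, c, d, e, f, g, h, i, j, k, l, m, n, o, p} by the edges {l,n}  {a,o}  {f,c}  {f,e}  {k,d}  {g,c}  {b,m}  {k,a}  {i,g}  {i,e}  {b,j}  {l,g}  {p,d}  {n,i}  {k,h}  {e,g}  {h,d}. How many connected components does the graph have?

Component: {b, j, m}
Component: {a, d, h, k, o, p}
Component: {c, e, f, g, i, l, n}

3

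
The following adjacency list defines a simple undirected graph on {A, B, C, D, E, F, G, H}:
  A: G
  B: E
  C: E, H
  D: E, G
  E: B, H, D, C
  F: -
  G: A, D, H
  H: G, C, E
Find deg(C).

Neighbors of C: E, H.

2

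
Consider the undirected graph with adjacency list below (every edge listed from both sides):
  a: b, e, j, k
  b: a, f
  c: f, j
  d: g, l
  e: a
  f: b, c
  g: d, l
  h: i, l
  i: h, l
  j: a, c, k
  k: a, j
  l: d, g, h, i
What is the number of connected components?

Component: {d, g, h, i, l}
Component: {a, b, c, e, f, j, k}

2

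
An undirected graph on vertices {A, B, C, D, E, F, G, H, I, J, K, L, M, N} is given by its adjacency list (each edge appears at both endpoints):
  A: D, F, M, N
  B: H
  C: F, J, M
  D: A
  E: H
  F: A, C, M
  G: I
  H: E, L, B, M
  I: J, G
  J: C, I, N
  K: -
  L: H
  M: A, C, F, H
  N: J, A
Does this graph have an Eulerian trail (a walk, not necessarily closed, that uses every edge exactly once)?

No

Degrees: A:4, B:1, C:3, D:1, E:1, F:3, G:1, H:4, I:2, J:3, K:0, L:1, M:4, N:2
Odd-degree vertices: B, C, D, E, F, G, J, L (8 total).
With 8 odd-degree vertices (more than two), no single trail can use every edge.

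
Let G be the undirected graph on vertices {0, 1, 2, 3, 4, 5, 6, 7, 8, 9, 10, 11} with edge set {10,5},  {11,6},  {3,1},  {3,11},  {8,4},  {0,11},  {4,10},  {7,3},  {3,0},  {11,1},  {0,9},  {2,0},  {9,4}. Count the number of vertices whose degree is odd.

Degrees: 0:4, 1:2, 2:1, 3:4, 4:3, 5:1, 6:1, 7:1, 8:1, 9:2, 10:2, 11:4
Odd-degree vertices: 2, 4, 5, 6, 7, 8.

6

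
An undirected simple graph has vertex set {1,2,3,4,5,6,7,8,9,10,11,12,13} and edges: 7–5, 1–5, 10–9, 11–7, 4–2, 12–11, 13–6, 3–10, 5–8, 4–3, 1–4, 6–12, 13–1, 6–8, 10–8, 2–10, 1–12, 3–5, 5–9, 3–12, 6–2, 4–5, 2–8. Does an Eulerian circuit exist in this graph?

Yes

Degrees: 1:4, 2:4, 3:4, 4:4, 5:6, 6:4, 7:2, 8:4, 9:2, 10:4, 11:2, 12:4, 13:2
Every vertex has even degree and the edges form a single connected piece, so an Eulerian circuit exists.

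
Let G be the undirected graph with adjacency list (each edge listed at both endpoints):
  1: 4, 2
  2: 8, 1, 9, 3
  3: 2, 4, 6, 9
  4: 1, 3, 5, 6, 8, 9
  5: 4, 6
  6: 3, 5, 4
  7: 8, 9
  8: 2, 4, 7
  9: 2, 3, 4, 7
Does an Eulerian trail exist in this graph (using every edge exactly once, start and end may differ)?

Degrees: 1:2, 2:4, 3:4, 4:6, 5:2, 6:3, 7:2, 8:3, 9:4
Odd-degree vertices: 6, 8 (2 total).
The non-isolated vertices are connected and exactly 2 have odd degree, so an Eulerian trail exists (from 6 to 8).

Yes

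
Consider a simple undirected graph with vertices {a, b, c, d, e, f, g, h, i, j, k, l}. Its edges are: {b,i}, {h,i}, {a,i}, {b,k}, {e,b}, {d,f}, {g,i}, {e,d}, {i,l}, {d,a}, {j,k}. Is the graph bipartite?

No

a-d-e-b-i-a is an odd cycle (length 5), and a bipartite graph can contain only even cycles.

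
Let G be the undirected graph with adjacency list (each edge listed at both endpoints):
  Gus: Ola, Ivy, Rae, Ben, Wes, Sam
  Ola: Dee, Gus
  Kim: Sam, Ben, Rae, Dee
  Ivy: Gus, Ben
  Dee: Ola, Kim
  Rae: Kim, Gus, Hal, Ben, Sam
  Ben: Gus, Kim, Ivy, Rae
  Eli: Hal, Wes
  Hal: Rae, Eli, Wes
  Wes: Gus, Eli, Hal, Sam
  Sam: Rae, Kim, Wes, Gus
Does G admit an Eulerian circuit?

No

Degrees: Gus:6, Ola:2, Kim:4, Ivy:2, Dee:2, Rae:5, Ben:4, Eli:2, Hal:3, Wes:4, Sam:4
Rae, Hal have odd degree; an Eulerian circuit needs every degree to be even, so none exists.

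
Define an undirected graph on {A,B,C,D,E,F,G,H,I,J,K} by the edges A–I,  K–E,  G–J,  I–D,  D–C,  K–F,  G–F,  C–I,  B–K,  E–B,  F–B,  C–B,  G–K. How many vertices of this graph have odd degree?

Degrees: A:1, B:4, C:3, D:2, E:2, F:3, G:3, H:0, I:3, J:1, K:4
Odd-degree vertices: A, C, F, G, I, J.

6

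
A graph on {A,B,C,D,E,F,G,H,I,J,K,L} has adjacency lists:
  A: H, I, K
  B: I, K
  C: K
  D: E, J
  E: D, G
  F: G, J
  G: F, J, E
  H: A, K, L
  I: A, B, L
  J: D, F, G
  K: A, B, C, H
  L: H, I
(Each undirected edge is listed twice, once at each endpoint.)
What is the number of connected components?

Component: {D, E, F, G, J}
Component: {A, B, C, H, I, K, L}

2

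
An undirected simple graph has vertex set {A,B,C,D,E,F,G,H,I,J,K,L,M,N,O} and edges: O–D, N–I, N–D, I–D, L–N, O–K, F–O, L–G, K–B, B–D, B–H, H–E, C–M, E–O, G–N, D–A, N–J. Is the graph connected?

No

Component: {C, M}
Component: {A, B, D, E, F, G, H, I, J, K, L, N, O}
There are 2 separate components, so the graph is not connected.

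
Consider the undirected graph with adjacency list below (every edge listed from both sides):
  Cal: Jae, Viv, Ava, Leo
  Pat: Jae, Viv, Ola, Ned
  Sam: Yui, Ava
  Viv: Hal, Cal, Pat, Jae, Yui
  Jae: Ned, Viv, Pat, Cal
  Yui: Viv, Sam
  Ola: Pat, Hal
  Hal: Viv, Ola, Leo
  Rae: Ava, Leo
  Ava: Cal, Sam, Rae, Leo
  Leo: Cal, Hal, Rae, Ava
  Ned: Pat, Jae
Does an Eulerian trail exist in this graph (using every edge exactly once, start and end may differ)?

Degrees: Cal:4, Pat:4, Sam:2, Viv:5, Jae:4, Yui:2, Ola:2, Hal:3, Rae:2, Ava:4, Leo:4, Ned:2
Odd-degree vertices: Viv, Hal (2 total).
The non-isolated vertices are connected and exactly 2 have odd degree, so an Eulerian trail exists (from Viv to Hal).

Yes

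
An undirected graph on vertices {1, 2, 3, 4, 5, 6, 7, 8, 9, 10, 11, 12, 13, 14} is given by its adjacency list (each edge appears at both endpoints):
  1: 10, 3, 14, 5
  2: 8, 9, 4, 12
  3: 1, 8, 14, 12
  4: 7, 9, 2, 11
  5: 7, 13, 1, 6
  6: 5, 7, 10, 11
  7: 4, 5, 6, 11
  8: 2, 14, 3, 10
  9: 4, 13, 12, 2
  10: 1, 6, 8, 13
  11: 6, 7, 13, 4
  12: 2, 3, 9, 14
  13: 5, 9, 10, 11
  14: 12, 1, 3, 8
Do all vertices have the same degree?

Degrees: 1:4, 2:4, 3:4, 4:4, 5:4, 6:4, 7:4, 8:4, 9:4, 10:4, 11:4, 12:4, 13:4, 14:4
All degrees equal 4; the graph is regular.

Yes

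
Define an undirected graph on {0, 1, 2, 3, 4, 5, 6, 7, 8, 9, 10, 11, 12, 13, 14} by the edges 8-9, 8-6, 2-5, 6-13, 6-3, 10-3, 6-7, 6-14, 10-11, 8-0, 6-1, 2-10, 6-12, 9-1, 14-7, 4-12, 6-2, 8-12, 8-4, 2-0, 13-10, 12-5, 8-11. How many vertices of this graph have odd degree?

0

Degrees: 0:2, 1:2, 2:4, 3:2, 4:2, 5:2, 6:8, 7:2, 8:6, 9:2, 10:4, 11:2, 12:4, 13:2, 14:2
Odd-degree vertices: none.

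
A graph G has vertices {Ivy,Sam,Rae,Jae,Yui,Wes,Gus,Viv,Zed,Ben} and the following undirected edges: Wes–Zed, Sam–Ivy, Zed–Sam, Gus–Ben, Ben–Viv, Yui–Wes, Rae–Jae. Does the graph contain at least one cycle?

|V| = 10, |E| = 7, number of components = 3.
Since 7 = 10 - 3, the graph is a forest and contains no cycle.

No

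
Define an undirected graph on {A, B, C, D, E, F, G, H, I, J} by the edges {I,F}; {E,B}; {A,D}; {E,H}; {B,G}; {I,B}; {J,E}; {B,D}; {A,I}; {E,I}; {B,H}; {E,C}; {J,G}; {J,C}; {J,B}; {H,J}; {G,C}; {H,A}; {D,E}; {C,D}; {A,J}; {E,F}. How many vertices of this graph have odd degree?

2

Degrees: A:4, B:6, C:4, D:4, E:7, F:2, G:3, H:4, I:4, J:6
Odd-degree vertices: E, G.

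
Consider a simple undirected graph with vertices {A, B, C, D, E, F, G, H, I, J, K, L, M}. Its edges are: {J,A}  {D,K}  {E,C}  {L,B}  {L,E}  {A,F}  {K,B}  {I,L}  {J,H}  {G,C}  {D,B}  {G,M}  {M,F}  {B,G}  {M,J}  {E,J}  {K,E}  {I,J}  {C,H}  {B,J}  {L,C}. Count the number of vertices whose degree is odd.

4

Degrees: A:2, B:5, C:4, D:2, E:4, F:2, G:3, H:2, I:2, J:6, K:3, L:4, M:3
Odd-degree vertices: B, G, K, M.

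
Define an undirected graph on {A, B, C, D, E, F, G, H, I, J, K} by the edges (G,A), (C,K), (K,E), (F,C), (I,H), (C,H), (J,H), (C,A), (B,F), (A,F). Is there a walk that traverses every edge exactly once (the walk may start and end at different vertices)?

No

Degrees: A:3, B:1, C:4, D:0, E:1, F:3, G:1, H:3, I:1, J:1, K:2
Odd-degree vertices: A, B, E, F, G, H, I, J (8 total).
An Eulerian trail requires 0 or 2 odd-degree vertices; here there are 8.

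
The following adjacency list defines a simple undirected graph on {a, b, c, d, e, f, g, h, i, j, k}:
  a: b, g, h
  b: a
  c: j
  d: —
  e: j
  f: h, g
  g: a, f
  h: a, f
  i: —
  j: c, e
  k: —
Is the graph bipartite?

Yes

Color {b, d, g, h, i, j, k} black and {a, c, e, f} white. No edge joins two same-colored vertices, so the graph is bipartite.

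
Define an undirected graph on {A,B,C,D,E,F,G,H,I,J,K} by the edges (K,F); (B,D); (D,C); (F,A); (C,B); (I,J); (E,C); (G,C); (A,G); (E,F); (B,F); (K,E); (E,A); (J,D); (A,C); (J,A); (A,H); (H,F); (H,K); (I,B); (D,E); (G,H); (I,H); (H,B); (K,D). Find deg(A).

Neighbors of A: C, E, F, G, H, J.

6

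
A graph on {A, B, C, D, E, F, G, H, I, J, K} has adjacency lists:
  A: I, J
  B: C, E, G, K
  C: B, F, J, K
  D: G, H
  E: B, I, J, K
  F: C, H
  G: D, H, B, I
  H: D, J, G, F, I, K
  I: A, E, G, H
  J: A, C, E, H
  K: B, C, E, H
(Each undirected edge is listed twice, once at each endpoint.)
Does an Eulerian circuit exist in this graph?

Degrees: A:2, B:4, C:4, D:2, E:4, F:2, G:4, H:6, I:4, J:4, K:4
All degrees are even and the non-isolated vertices are connected — an Eulerian circuit exists.

Yes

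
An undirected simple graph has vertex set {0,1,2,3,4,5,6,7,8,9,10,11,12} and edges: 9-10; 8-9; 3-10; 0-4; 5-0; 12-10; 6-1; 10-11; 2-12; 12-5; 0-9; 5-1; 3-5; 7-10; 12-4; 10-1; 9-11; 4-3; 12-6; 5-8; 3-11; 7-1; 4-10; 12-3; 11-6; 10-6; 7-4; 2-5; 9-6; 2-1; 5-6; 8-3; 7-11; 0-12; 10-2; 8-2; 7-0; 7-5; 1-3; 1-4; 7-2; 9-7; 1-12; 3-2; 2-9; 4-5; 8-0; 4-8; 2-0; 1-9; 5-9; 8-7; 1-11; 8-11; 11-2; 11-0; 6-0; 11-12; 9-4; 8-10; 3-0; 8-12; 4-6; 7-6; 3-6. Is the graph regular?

Yes

Degrees: 0:10, 1:10, 2:10, 3:10, 4:10, 5:10, 6:10, 7:10, 8:10, 9:10, 10:10, 11:10, 12:10
Every vertex has degree 10, so the graph is 10-regular.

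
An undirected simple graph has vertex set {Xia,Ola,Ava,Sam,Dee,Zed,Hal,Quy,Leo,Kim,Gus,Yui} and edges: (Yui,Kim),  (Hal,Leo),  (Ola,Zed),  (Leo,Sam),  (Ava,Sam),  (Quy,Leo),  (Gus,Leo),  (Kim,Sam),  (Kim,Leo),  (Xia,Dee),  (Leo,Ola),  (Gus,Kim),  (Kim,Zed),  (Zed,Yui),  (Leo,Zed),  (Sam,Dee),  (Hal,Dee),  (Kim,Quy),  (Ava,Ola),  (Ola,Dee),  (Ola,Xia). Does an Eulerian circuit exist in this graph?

No

Degrees: Xia:2, Ola:5, Ava:2, Sam:4, Dee:4, Zed:4, Hal:2, Quy:2, Leo:7, Kim:6, Gus:2, Yui:2
Ola, Leo have odd degree; an Eulerian circuit needs every degree to be even, so none exists.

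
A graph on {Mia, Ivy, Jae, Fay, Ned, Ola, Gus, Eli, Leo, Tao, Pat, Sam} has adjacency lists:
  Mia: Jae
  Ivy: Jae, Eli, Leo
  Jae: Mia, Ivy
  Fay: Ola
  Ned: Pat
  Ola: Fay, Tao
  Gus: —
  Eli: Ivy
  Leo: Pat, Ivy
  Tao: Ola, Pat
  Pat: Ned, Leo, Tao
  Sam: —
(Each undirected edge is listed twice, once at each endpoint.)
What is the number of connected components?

Component: {Gus}
Component: {Sam}
Component: {Mia, Ivy, Jae, Fay, Ned, Ola, Eli, Leo, Tao, Pat}

3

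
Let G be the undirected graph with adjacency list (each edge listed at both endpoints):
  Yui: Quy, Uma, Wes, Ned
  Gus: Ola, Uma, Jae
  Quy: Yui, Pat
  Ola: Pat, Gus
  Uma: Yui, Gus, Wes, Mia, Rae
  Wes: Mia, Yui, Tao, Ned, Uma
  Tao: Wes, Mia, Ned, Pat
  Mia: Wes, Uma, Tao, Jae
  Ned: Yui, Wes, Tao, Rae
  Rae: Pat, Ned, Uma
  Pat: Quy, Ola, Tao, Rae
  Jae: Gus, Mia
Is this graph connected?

Yes

Starting from Yui and exploring outward reaches every vertex (Yui, Uma, Quy, Ned, Wes, Gus, Mia, Rae, Pat, Tao, Jae, Ola); the graph is connected.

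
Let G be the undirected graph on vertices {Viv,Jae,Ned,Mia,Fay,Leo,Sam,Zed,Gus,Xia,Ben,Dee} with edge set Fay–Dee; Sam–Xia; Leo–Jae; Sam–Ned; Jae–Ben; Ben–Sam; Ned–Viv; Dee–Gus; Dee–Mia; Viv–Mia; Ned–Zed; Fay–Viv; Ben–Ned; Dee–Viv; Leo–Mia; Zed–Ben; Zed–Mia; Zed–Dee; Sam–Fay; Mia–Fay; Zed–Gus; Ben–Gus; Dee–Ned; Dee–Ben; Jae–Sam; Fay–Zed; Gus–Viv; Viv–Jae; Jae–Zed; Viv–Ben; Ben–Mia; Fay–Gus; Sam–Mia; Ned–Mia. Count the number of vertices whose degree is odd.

6

Degrees: Viv:7, Jae:5, Ned:6, Mia:8, Fay:6, Leo:2, Sam:6, Zed:7, Gus:5, Xia:1, Ben:8, Dee:7
Odd-degree vertices: Viv, Jae, Zed, Gus, Xia, Dee.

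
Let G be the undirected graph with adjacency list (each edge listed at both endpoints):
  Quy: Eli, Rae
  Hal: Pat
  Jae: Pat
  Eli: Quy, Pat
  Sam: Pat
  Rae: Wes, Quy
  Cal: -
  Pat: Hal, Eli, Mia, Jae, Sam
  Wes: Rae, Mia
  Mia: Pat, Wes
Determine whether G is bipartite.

Partition the vertices as {Hal, Jae, Eli, Sam, Rae, Cal, Mia} vs {Quy, Pat, Wes}. Each listed edge has one endpoint in each part, so the graph is bipartite.

Yes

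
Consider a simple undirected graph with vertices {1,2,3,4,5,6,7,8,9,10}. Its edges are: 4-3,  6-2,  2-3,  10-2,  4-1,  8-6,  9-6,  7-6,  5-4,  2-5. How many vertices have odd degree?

6

Degrees: 1:1, 2:4, 3:2, 4:3, 5:2, 6:4, 7:1, 8:1, 9:1, 10:1
Odd-degree vertices: 1, 4, 7, 8, 9, 10.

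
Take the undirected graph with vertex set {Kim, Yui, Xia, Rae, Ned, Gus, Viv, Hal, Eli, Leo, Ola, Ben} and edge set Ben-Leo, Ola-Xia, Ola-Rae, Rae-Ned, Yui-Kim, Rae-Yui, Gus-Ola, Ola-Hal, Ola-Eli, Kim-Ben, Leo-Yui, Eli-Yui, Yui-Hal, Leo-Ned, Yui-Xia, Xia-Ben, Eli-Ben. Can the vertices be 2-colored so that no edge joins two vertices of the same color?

Partition the vertices as {Yui, Ned, Viv, Ola, Ben} vs {Kim, Xia, Rae, Gus, Hal, Eli, Leo}. Each listed edge has one endpoint in each part, so the graph is bipartite.

Yes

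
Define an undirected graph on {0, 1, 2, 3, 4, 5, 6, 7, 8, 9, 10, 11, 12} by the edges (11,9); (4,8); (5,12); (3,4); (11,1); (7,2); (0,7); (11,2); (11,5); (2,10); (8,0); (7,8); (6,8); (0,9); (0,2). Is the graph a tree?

No

|V| = 13, |E| = 15.
A tree on 13 vertices has exactly 12 edges; this graph has 15, so it contains a cycle and is not a tree.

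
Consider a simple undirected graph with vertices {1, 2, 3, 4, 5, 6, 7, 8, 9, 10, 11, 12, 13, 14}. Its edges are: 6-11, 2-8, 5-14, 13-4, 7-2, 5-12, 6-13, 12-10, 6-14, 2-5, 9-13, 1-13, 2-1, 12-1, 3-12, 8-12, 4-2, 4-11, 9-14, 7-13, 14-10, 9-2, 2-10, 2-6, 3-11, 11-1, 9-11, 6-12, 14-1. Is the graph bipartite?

Yes

A valid 2-coloring puts {2, 11, 12, 13, 14} on one side and {1, 3, 4, 5, 6, 7, 8, 9, 10} on the other; every edge crosses between the two sides.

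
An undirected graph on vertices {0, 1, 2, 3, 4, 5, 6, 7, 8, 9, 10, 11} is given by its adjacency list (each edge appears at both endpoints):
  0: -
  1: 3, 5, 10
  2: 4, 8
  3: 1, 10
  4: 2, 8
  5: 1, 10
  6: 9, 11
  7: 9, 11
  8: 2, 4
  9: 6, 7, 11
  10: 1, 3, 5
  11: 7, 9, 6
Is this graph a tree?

No

The graph has 12 vertices and 13 edges.
It splits into 4 components, so it cannot be a tree.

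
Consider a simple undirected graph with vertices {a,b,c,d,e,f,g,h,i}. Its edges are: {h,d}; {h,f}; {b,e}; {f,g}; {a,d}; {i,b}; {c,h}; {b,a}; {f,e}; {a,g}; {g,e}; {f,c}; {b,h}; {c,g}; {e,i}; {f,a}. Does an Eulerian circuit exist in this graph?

No

Degrees: a:4, b:4, c:3, d:2, e:4, f:5, g:4, h:4, i:2
c, f have odd degree; an Eulerian circuit needs every degree to be even, so none exists.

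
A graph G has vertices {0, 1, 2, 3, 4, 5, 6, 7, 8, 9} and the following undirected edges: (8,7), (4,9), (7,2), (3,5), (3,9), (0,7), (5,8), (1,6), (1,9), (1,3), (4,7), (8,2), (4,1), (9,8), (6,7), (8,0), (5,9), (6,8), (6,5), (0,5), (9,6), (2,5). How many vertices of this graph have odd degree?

Degrees: 0:3, 1:4, 2:3, 3:3, 4:3, 5:6, 6:5, 7:5, 8:6, 9:6
Odd-degree vertices: 0, 2, 3, 4, 6, 7.

6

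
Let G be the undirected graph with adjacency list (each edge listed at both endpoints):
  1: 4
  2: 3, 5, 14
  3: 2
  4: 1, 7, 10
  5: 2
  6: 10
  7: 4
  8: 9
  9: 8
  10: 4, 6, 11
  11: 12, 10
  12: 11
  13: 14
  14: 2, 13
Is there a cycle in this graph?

No

|V| = 14, |E| = 11, number of components = 3.
A forest on 14 vertices with 3 components has exactly 11 edges, which matches — so no cycle.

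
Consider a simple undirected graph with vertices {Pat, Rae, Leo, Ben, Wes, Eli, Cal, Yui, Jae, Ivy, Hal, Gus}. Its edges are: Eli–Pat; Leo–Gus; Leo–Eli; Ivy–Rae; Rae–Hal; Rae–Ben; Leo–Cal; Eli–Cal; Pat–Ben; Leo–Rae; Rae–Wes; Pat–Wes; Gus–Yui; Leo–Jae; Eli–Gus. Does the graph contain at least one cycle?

|V| = 12, |E| = 15, number of components = 1.
One cycle is Pat-Ben-Rae-Leo-Cal-Eli-Pat.

Yes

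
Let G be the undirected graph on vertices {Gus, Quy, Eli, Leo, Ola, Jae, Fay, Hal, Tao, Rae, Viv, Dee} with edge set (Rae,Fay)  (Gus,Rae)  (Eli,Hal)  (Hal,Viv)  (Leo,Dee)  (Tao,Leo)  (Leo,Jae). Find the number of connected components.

Component: {Quy}
Component: {Ola}
Component: {Gus, Fay, Rae}
Component: {Eli, Hal, Viv}
Component: {Leo, Jae, Tao, Dee}

5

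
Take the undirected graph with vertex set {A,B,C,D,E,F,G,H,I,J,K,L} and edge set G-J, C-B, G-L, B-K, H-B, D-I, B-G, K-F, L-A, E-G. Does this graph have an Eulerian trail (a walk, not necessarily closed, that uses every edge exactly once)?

No

Degrees: A:1, B:4, C:1, D:1, E:1, F:1, G:4, H:1, I:1, J:1, K:2, L:2
Odd-degree vertices: A, C, D, E, F, H, I, J (8 total).
With 8 odd-degree vertices (more than two), no single trail can use every edge.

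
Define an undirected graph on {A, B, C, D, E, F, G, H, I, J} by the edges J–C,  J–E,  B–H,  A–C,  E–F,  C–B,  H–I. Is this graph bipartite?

Partition the vertices as {C, D, E, G, H} vs {A, B, F, I, J}. Each listed edge has one endpoint in each part, so the graph is bipartite.

Yes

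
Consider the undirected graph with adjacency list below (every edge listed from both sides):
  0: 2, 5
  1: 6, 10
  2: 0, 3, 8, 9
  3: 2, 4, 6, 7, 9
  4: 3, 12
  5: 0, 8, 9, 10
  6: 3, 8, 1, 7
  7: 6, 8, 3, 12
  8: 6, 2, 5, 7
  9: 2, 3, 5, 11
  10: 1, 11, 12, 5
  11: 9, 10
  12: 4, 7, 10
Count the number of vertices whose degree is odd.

Degrees: 0:2, 1:2, 2:4, 3:5, 4:2, 5:4, 6:4, 7:4, 8:4, 9:4, 10:4, 11:2, 12:3
Odd-degree vertices: 3, 12.

2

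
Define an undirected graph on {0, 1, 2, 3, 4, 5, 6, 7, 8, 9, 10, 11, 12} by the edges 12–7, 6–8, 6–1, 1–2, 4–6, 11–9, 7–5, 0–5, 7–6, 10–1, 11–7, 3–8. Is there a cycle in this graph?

|V| = 13, |E| = 12, number of components = 1.
Since 12 = 13 - 1, the graph is a forest and contains no cycle.

No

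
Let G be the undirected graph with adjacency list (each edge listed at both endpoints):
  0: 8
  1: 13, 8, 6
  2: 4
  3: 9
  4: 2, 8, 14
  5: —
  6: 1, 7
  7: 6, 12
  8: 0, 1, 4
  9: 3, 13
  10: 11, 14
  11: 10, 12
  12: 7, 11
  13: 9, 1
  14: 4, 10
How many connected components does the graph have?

2

Component: {5}
Component: {0, 1, 2, 3, 4, 6, 7, 8, 9, 10, 11, 12, 13, 14}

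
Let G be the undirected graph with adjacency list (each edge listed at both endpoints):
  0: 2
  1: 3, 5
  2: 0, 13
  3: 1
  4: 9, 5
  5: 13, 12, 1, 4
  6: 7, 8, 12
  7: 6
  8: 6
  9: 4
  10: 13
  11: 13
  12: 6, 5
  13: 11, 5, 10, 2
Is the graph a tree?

Yes

The graph has 14 vertices and 13 edges.
Connected and |E| = |V| - 1, which characterizes a tree.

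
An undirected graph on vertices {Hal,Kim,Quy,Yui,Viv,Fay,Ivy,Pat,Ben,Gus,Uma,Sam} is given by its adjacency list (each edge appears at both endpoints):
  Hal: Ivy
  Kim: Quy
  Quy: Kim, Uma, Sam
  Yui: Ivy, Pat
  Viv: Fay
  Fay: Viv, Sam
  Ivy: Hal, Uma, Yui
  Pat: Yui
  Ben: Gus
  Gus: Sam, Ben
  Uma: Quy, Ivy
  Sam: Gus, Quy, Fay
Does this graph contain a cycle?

The graph has 12 vertices, 11 edges, and 1 connected component.
A forest on 12 vertices with 1 component has exactly 11 edges, which matches — so no cycle.

No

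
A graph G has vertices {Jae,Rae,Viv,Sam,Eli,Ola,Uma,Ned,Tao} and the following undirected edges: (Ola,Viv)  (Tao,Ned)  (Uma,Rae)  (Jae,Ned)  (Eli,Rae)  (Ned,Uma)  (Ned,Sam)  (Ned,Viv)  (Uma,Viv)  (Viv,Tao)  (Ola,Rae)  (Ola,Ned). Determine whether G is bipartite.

No

The cycle Viv-Ned-Tao-Viv has length 3, which is odd, so the graph is not bipartite.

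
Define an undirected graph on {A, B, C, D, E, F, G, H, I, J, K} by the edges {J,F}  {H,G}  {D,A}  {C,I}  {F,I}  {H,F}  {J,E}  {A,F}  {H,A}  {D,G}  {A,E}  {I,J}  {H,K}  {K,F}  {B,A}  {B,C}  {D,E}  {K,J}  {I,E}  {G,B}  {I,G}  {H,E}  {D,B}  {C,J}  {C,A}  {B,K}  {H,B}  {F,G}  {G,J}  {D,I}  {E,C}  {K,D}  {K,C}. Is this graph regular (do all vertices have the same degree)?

Degrees: A:6, B:6, C:6, D:6, E:6, F:6, G:6, H:6, I:6, J:6, K:6
Every vertex has degree 6, so the graph is 6-regular.

Yes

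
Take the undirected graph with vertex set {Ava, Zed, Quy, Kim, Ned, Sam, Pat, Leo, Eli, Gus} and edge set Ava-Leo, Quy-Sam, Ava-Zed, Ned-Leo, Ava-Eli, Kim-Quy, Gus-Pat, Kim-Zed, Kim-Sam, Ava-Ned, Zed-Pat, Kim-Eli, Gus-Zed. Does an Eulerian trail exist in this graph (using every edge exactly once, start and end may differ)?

Degrees: Ava:4, Zed:4, Quy:2, Kim:4, Ned:2, Sam:2, Pat:2, Leo:2, Eli:2, Gus:2
Odd-degree vertices: none (0 total).
The non-isolated vertices are connected and exactly 0 have odd degree, so an Eulerian trail exists.

Yes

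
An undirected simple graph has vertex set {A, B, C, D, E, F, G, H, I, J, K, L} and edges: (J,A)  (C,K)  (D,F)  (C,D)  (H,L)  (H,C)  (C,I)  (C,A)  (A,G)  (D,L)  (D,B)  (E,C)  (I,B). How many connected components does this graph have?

1

Component: {A, B, C, D, E, F, G, H, I, J, K, L}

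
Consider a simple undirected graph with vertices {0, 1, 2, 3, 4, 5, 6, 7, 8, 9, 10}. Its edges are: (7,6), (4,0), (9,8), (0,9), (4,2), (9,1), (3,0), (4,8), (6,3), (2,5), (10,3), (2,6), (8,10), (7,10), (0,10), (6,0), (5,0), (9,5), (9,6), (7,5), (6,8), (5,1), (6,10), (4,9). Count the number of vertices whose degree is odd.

Degrees: 0:6, 1:2, 2:3, 3:3, 4:4, 5:5, 6:7, 7:3, 8:4, 9:6, 10:5
Odd-degree vertices: 2, 3, 5, 6, 7, 10.

6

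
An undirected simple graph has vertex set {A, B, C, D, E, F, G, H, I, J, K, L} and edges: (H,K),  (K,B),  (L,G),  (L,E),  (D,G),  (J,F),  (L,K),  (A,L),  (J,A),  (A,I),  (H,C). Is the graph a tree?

Yes

|V| = 12, |E| = 11.
It is connected with exactly 11 edges, hence acyclic — it is a tree.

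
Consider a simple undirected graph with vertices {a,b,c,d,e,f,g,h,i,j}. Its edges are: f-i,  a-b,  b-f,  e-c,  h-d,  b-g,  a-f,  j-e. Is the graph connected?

Component: {d, h}
Component: {c, e, j}
Component: {a, b, f, g, i}
There are 3 separate components, so the graph is not connected.

No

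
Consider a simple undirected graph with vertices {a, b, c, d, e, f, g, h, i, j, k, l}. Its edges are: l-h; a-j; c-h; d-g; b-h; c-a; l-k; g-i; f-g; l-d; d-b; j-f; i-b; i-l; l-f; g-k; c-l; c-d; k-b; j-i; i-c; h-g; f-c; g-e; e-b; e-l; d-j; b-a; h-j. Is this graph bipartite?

h-c-l-h is an odd cycle (length 3), and a bipartite graph can contain only even cycles.

No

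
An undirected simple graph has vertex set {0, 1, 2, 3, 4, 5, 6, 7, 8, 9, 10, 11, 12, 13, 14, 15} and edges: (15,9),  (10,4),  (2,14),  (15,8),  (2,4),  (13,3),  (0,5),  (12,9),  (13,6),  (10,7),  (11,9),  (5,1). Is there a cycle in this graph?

No

The graph has 16 vertices, 12 edges, and 4 connected components.
Since 12 = 16 - 4, the graph is a forest and contains no cycle.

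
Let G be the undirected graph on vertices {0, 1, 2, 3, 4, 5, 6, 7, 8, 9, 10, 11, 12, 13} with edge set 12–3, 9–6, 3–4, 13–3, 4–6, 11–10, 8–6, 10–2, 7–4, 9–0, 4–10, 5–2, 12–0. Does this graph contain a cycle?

|V| = 14, |E| = 13, number of components = 2.
One cycle is 0-9-6-4-3-12-0.

Yes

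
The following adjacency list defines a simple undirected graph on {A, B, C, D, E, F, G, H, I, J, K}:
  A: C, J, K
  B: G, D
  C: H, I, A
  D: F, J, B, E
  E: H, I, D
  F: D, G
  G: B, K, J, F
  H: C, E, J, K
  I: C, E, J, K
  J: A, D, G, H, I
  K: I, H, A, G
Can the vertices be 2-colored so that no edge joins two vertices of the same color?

Partition the vertices as {B, C, E, F, J, K} vs {A, D, G, H, I}. Each listed edge has one endpoint in each part, so the graph is bipartite.

Yes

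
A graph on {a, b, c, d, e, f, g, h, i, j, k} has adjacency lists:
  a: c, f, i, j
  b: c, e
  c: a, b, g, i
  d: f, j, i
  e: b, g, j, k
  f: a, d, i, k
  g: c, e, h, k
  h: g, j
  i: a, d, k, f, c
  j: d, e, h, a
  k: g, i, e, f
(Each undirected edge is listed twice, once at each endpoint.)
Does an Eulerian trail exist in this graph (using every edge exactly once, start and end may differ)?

Yes

Degrees: a:4, b:2, c:4, d:3, e:4, f:4, g:4, h:2, i:5, j:4, k:4
Odd-degree vertices: d, i (2 total).
The non-isolated vertices are connected and exactly 2 have odd degree, so an Eulerian trail exists (from d to i).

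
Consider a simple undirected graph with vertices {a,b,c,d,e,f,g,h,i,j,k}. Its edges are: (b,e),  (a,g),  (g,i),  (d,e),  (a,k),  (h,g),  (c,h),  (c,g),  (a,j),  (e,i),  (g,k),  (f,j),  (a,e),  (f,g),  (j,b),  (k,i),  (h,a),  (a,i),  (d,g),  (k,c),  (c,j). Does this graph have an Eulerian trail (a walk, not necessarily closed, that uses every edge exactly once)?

Degrees: a:6, b:2, c:4, d:2, e:4, f:2, g:7, h:3, i:4, j:4, k:4
Odd-degree vertices: g, h (2 total).
With 2 odd-degree vertices and all edges in one connected piece, an Eulerian trail exists (from g to h).

Yes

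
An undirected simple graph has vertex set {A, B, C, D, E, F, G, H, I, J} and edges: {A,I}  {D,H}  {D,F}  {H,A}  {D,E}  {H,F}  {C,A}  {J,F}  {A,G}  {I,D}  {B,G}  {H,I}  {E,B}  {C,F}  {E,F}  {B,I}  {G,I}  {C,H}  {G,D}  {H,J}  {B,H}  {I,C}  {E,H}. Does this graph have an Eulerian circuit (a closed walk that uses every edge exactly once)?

Degrees: A:4, B:4, C:4, D:5, E:4, F:5, G:4, H:8, I:6, J:2
D, F have odd degree; an Eulerian circuit needs every degree to be even, so none exists.

No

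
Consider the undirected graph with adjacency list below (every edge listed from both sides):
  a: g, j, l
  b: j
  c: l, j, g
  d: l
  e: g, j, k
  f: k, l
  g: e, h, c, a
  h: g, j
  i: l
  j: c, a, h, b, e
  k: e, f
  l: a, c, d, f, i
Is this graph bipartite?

A valid 2-coloring puts {g, j, k, l} on one side and {a, b, c, d, e, f, h, i} on the other; every edge crosses between the two sides.

Yes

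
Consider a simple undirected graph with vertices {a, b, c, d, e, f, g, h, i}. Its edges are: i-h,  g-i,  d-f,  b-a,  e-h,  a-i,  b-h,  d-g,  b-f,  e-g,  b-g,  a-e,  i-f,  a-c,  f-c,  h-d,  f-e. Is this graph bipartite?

Yes

A valid 2-coloring puts {b, c, d, e, i} on one side and {a, f, g, h} on the other; every edge crosses between the two sides.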